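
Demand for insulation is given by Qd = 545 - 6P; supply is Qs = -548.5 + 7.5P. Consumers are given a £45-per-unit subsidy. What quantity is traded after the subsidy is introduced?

Pre-subsidy: 545 - 6P = -548.5 + 7.5P gives P* = 81, Q* = 59.
With the rebate, buyers effectively pay Pb = Ps − 45, where Ps is the price sellers receive.
Demand in terms of Ps becomes Qd = 545 − 6(Ps − 45) = 815 - 6Ps. Setting this equal to supply: 815 - 6Ps = -548.5 + 7.5Ps, so Ps = 101.
Buyers pay Pb = 101 − 45 = 56; Q' = -548.5 + 7.5·101 = 209.

Q' = 209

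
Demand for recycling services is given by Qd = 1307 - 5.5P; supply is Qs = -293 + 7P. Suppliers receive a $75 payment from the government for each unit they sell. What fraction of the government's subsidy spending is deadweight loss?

DWL / government spending = 77/556

Pre-subsidy: 1307 - 5.5P = -293 + 7P gives P* = 128, Q* = 603.
With the subsidy, sellers receive Ps = Pb + 75 for each unit, where Pb is the price buyers pay.
Supply in terms of Pb becomes Qs = -293 + 7(Pb + 75) = 232 + 7Pb. Setting this equal to demand: 1307 - 5.5Pb = 232 + 7Pb, so Pb = 86.
Sellers receive Ps = 86 + 75 = 161; Q' = 1307 − 5.5·86 = 834.
ΔCS = ½(603 + 834)(128 − 86) = 30177; ΔPS = ½(603 + 834)(161 − 128) = 23710.5.
Government spending = 75 × 834 = 62550.
DWL = ½ × 75 × (834 − 603) = 8662.5; fraction = 8662.5 / 62550 = 77/556.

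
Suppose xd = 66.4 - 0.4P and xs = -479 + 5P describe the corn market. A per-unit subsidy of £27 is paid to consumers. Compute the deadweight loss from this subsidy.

Pre-subsidy: 66.4 - 0.4P = -479 + 5P gives P* = 101, x* = 26.
With the rebate, buyers effectively pay Pb = Ps − 27, where Ps is the price sellers receive.
Demand in terms of Ps becomes xd = 66.4 − 0.4(Ps − 27) = 77.2 - 0.4Ps. Setting this equal to supply: 77.2 - 0.4Ps = -479 + 5Ps, so Ps = 103.
Buyers pay Pb = 103 − 27 = 76; x' = -479 + 5·103 = 36.
The subsidy expands output by 36 − 26 = 10 past the efficient level; on those units the gap between marginal cost and willingness to pay runs from 0 up to 27.
DWL = ½ × 27 × 10 = 135.

Deadweight loss = £135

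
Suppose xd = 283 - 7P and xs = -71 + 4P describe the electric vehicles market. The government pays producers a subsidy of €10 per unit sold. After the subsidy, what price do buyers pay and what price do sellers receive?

Buyers pay 314/11; sellers receive 424/11

Pre-subsidy: 283 - 7P = -71 + 4P gives P* = 354/11, x* = 635/11.
With the subsidy, sellers receive Ps = Pb + 10 for each unit, where Pb is the price buyers pay.
Supply in terms of Pb becomes xs = -71 + 4(Pb + 10) = -31 + 4Pb. Setting this equal to demand: 283 - 7Pb = -31 + 4Pb, so Pb = 314/11.
Sellers receive Ps = 314/11 + 10 = 424/11; x' = 283 − 7·(314/11) = 915/11.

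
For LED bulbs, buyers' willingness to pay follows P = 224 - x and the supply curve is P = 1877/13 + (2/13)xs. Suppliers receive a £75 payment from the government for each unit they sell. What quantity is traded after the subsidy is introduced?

Pre-subsidy: 224 - x = 1877/13 + (2/13)x gives x* = 69 and P* = 155.
With the subsidy, sellers receive Ps = Pb + 75 for each unit, where Pb is the price buyers pay.
On the curves, Pb = 224 - x and Ps = 1877/13 + (2/13)x; the wedge Ps − Pb = 75 gives 1877/13 + (2/13)x − (224 - x) = 75, so x' = 134.
Then Pb = 224 − 1·134 = 90 and Ps = 1877/13 + (2/13)·134 = 165.

x' = 134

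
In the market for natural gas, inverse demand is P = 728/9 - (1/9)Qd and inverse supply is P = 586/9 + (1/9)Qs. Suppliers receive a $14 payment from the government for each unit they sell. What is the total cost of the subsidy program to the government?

Government cost = $1876

Pre-subsidy: 728/9 - (1/9)Q = 586/9 + (1/9)Q gives Q* = 71 and P* = 73.
With the subsidy, sellers receive Ps = Pb + 14 for each unit, where Pb is the price buyers pay.
On the curves, Pb = 728/9 - (1/9)Q and Ps = 586/9 + (1/9)Q; the wedge Ps − Pb = 14 gives 586/9 + (1/9)Q − (728/9 - (1/9)Q) = 14, so Q' = 134.
Then Pb = 728/9 − (1/9)·134 = 66 and Ps = 586/9 + (1/9)·134 = 80.
Government outlay = subsidy × quantity = 14 × 134 = 1876.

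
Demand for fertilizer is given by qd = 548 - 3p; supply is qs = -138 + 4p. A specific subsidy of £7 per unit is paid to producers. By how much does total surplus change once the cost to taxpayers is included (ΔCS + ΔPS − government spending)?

Pre-subsidy: 548 - 3p = -138 + 4p gives p* = 98, q* = 254.
With the subsidy, sellers receive ps = pb + 7 for each unit, where pb is the price buyers pay.
Supply in terms of pb becomes qs = -138 + 4(pb + 7) = -110 + 4pb. Setting this equal to demand: 548 - 3pb = -110 + 4pb, so pb = 94.
Sellers receive ps = 94 + 7 = 101; q' = 548 − 3·94 = 266.
ΔCS = ½(254 + 266)(98 − 94) = 1040; ΔPS = ½(254 + 266)(101 − 98) = 780.
Government spending = 7 × 266 = 1862.
Net change = 1040 + 780 − 1862 = -42. The loss equals the DWL triangle ½·7·12.

Net change in total surplus = -£42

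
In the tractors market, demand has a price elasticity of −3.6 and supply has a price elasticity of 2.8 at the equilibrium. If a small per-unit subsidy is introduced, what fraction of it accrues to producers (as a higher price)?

Producer share = 0.5625

For a small subsidy around the equilibrium, the benefit split depends on the relative slopes, which at a point are proportional to the elasticities.
Buyer share = εs/(εs + |εd|) = 2.8/(2.8 + 3.6) = 0.4375; seller share = |εd|/(εs + |εd|) = 0.5625.
So producers capture 0.5625 of the subsidy.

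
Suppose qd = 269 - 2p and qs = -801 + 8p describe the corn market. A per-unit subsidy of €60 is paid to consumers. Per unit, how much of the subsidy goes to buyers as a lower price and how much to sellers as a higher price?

Buyers gain €48 per unit; sellers gain €12 per unit

Pre-subsidy: 269 - 2p = -801 + 8p gives p* = 107, q* = 55.
With the rebate, buyers effectively pay pb = ps − 60, where ps is the price sellers receive.
Demand in terms of ps becomes qd = 269 − 2(ps − 60) = 389 - 2ps. Setting this equal to supply: 389 - 2ps = -801 + 8ps, so ps = 119.
Buyers pay pb = 119 − 60 = 59; q' = -801 + 8·119 = 151.
Buyers' price falls by p* − pb = 107 − 59 = 48; sellers' price rises by ps − p* = 119 − 107 = 12.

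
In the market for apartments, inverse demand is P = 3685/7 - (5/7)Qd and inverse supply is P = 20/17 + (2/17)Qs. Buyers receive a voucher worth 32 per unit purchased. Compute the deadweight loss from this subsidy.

Deadweight loss = 60928/99

Pre-subsidy: 3685/7 - (5/7)Q = 20/17 + (2/17)Q gives Q* = 6945/11 and P* = 830/11.
With the rebate, buyers effectively pay Pb = Ps − 32, where Ps is the price sellers receive.
On the curves, Pb = 3685/7 - (5/7)Q and Ps = 20/17 + (2/17)Q; the wedge Ps − Pb = 32 gives 20/17 + (2/17)Q − (3685/7 - (5/7)Q) = 32, so Q' = 66313/99.
Then Pb = 3685/7 − (5/7)·(66313/99) = 4750/99 and Ps = 20/17 + (2/17)·(66313/99) = 7918/99.
The subsidy expands output by 66313/99 − 6945/11 = 3808/99 past the efficient level; on those units the gap between marginal cost and willingness to pay runs from 0 up to 32.
DWL = ½ × 32 × 3808/99 = 60928/99.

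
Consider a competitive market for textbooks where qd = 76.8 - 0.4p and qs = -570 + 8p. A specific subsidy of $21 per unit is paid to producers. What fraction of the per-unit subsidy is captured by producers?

Producer share = 1/21

Pre-subsidy: 76.8 - 0.4p = -570 + 8p gives p* = 77, q* = 46.
With the subsidy, sellers receive ps = pb + 21 for each unit, where pb is the price buyers pay.
Supply in terms of pb becomes qs = -570 + 8(pb + 21) = -402 + 8pb. Setting this equal to demand: 76.8 - 0.4pb = -402 + 8pb, so pb = 57.
Sellers receive ps = 57 + 21 = 78; q' = 76.8 − 0.4·57 = 54.
Buyers' price falls by p* − pb = 77 − 57 = 20; sellers' price rises by ps − p* = 78 − 77 = 1.
So producers capture 1/21 = 1/21 of each unit of subsidy.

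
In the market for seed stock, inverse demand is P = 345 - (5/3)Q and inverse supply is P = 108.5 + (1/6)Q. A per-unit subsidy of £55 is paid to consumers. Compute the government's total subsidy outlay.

Government cost = £8745

Pre-subsidy: 345 - (5/3)Q = 108.5 + (1/6)Q gives Q* = 129 and P* = 130.
With the rebate, buyers effectively pay Pb = Ps − 55, where Ps is the price sellers receive.
On the curves, Pb = 345 - (5/3)Q and Ps = 108.5 + (1/6)Q; the wedge Ps − Pb = 55 gives 108.5 + (1/6)Q − (345 - (5/3)Q) = 55, so Q' = 159.
Then Pb = 345 − (5/3)·159 = 80 and Ps = 108.5 + (1/6)·159 = 135.
Government outlay = subsidy × quantity = 55 × 159 = 8745.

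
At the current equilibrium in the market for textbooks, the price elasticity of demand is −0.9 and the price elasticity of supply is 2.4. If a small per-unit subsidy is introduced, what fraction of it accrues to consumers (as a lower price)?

Consumer share = 8/11

For a small subsidy around the equilibrium, the benefit split depends on the relative slopes, which at a point are proportional to the elasticities.
Buyer share = εs/(εs + |εd|) = 2.4/(2.4 + 0.9) = 8/11; seller share = |εd|/(εs + |εd|) = 3/11.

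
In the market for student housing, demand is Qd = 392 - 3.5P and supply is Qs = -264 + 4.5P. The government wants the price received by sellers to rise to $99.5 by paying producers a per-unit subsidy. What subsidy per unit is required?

At a seller price of 99.5, quantity supplied is -264 + 4.5·99.5 = 183.75.
Buyers absorb 183.75 only when they pay Pb with 392 − 3.5·Pb = 183.75, i.e. Pb = 59.5.
s = Ps − Pb = 99.5 − 59.5 = 40.

Required subsidy s = $40 per unit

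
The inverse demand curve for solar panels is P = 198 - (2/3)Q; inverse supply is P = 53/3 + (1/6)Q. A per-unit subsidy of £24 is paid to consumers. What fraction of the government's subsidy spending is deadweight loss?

Pre-subsidy: 198 - (2/3)Q = 53/3 + (1/6)Q gives Q* = 216.4 and P* = 806/15.
With the rebate, buyers effectively pay Pb = Ps − 24, where Ps is the price sellers receive.
On the curves, Pb = 198 - (2/3)Q and Ps = 53/3 + (1/6)Q; the wedge Ps − Pb = 24 gives 53/3 + (1/6)Q − (198 - (2/3)Q) = 24, so Q' = 245.2.
Then Pb = 198 − (2/3)·245.2 = 518/15 and Ps = 53/3 + (1/6)·245.2 = 878/15.
ΔCS = ½(216.4 + 245.2)(806/15 − 518/15) = 4431.36; ΔPS = ½(216.4 + 245.2)(878/15 − 806/15) = 1107.84.
Government spending = 24 × 245.2 = 5884.8.
DWL = ½ × 24 × (245.2 − 216.4) = 345.6; fraction = 345.6 / 5884.8 = 36/613.

DWL / government spending = 36/613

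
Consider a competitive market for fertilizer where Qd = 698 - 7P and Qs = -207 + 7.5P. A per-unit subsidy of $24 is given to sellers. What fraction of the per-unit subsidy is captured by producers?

Pre-subsidy: 698 - 7P = -207 + 7.5P gives P* = 1810/29, Q* = 7572/29.
With the subsidy, sellers receive Ps = Pb + 24 for each unit, where Pb is the price buyers pay.
Supply in terms of Pb becomes Qs = -207 + 7.5(Pb + 24) = -27 + 7.5Pb. Setting this equal to demand: 698 - 7Pb = -27 + 7.5Pb, so Pb = 50.
Sellers receive Ps = 50 + 24 = 74; Q' = 698 − 7·50 = 348.
Buyers' price falls by P* − Pb = 1810/29 − 50 = 360/29; sellers' price rises by Ps − P* = 74 − 1810/29 = 336/29.
So producers capture (336/29)/24 = 14/29 of each unit of subsidy.

Producer share = 14/29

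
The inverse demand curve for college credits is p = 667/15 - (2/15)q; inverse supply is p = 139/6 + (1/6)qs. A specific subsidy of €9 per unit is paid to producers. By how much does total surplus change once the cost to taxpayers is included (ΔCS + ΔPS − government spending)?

Pre-subsidy: 667/15 - (2/15)q = 139/6 + (1/6)q gives q* = 71 and p* = 35.
With the subsidy, sellers receive ps = pb + 9 for each unit, where pb is the price buyers pay.
On the curves, pb = 667/15 - (2/15)q and ps = 139/6 + (1/6)q; the wedge ps − pb = 9 gives 139/6 + (1/6)q − (667/15 - (2/15)q) = 9, so q' = 101.
Then pb = 667/15 − (2/15)·101 = 31 and ps = 139/6 + (1/6)·101 = 40.
ΔCS = ½(71 + 101)(35 − 31) = 344; ΔPS = ½(71 + 101)(40 − 35) = 430.
Government spending = 9 × 101 = 909.
Net change = 344 + 430 − 909 = -135. The loss equals the DWL triangle ½·9·30.

Net change in total surplus = -€135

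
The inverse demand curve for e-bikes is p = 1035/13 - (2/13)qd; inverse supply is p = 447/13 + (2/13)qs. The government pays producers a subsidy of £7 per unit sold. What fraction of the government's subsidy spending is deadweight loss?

Pre-subsidy: 1035/13 - (2/13)q = 447/13 + (2/13)q gives q* = 147 and p* = 57.
With the subsidy, sellers receive ps = pb + 7 for each unit, where pb is the price buyers pay.
On the curves, pb = 1035/13 - (2/13)q and ps = 447/13 + (2/13)q; the wedge ps − pb = 7 gives 447/13 + (2/13)q − (1035/13 - (2/13)q) = 7, so q' = 169.75.
Then pb = 1035/13 − (2/13)·169.75 = 53.5 and ps = 447/13 + (2/13)·169.75 = 60.5.
ΔCS = ½(147 + 169.75)(57 − 53.5) = 554.3125; ΔPS = ½(147 + 169.75)(60.5 − 57) = 554.3125.
Government spending = 7 × 169.75 = 1188.25.
DWL = ½ × 7 × (169.75 − 147) = 79.625; fraction = 79.625 / 1188.25 = 13/194.

DWL / government spending = 13/194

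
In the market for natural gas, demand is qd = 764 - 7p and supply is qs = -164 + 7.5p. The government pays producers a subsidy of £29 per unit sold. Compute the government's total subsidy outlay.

Pre-subsidy: 764 - 7p = -164 + 7.5p gives p* = 64, q* = 316.
With the subsidy, sellers receive ps = pb + 29 for each unit, where pb is the price buyers pay.
Supply in terms of pb becomes qs = -164 + 7.5(pb + 29) = 53.5 + 7.5pb. Setting this equal to demand: 764 - 7pb = 53.5 + 7.5pb, so pb = 49.
Sellers receive ps = 49 + 29 = 78; q' = 764 − 7·49 = 421.
Government outlay = subsidy × quantity = 29 × 421 = 12209.

Government cost = £12209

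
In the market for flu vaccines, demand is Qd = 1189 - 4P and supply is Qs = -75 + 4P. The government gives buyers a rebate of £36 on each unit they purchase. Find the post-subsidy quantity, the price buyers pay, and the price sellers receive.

Q' = 629; buyers pay £140; sellers receive £176

Pre-subsidy: 1189 - 4P = -75 + 4P gives P* = 158, Q* = 557.
With the rebate, buyers effectively pay Pb = Ps − 36, where Ps is the price sellers receive.
Demand in terms of Ps becomes Qd = 1189 − 4(Ps − 36) = 1333 - 4Ps. Setting this equal to supply: 1333 - 4Ps = -75 + 4Ps, so Ps = 176.
Buyers pay Pb = 176 − 36 = 140; Q' = -75 + 4·176 = 629.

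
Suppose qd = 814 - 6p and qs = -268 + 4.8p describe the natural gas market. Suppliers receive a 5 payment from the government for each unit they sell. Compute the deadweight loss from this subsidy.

Pre-subsidy: 814 - 6p = -268 + 4.8p gives p* = 2705/27, q* = 1916/9.
With the subsidy, sellers receive ps = pb + 5 for each unit, where pb is the price buyers pay.
Supply in terms of pb becomes qs = -268 + 4.8(pb + 5) = -244 + 4.8pb. Setting this equal to demand: 814 - 6pb = -244 + 4.8pb, so pb = 2645/27.
Sellers receive ps = 2645/27 + 5 = 2780/27; q' = 814 − 6·(2645/27) = 2036/9.
The subsidy expands output by 2036/9 − 1916/9 = 40/3 past the efficient level; on those units the gap between marginal cost and willingness to pay runs from 0 up to 5.
DWL = ½ × 5 × 40/3 = 100/3.

Deadweight loss = 100/3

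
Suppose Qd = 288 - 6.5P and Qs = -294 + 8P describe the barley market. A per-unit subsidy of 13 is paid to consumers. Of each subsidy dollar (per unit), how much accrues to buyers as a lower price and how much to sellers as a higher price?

Pre-subsidy: 288 - 6.5P = -294 + 8P gives P* = 1164/29, Q* = 786/29.
With the rebate, buyers effectively pay Pb = Ps − 13, where Ps is the price sellers receive.
Demand in terms of Ps becomes Qd = 288 − 6.5(Ps − 13) = 372.5 - 6.5Ps. Setting this equal to supply: 372.5 - 6.5Ps = -294 + 8Ps, so Ps = 1333/29.
Buyers pay Pb = 1333/29 − 13 = 956/29; Q' = -294 + 8·(1333/29) = 2138/29.
Buyers' price falls by P* − Pb = 1164/29 − 956/29 = 208/29; sellers' price rises by Ps − P* = 1333/29 − 1164/29 = 169/29.

Buyers gain 208/29 per unit; sellers gain 169/29 per unit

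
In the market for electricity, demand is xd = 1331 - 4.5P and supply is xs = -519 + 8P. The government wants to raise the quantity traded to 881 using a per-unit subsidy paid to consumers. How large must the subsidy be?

At x = 881, invert demand for the buyer price: Pb = (1331 − 881)/4.5 = 100; invert supply for the seller price: Ps = (881 − (-519))/8 = 175.
The subsidy must fill the gap: s = Ps − Pb = 175 − 100 = 75.

Required subsidy s = 75 per unit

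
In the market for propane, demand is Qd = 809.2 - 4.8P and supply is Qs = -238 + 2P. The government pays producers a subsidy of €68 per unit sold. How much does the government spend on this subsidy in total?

Government cost = €11288

Pre-subsidy: 809.2 - 4.8P = -238 + 2P gives P* = 154, Q* = 70.
With the subsidy, sellers receive Ps = Pb + 68 for each unit, where Pb is the price buyers pay.
Supply in terms of Pb becomes Qs = -238 + 2(Pb + 68) = -102 + 2Pb. Setting this equal to demand: 809.2 - 4.8Pb = -102 + 2Pb, so Pb = 134.
Sellers receive Ps = 134 + 68 = 202; Q' = 809.2 − 4.8·134 = 166.
Government outlay = subsidy × quantity = 68 × 166 = 11288.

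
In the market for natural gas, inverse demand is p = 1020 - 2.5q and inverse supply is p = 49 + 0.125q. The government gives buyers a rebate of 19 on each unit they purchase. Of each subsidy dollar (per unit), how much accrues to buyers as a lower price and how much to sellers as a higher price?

Buyers gain 380/21 per unit; sellers gain 19/21 per unit

Pre-subsidy: 1020 - 2.5q = 49 + 0.125q gives q* = 7768/21 and p* = 2000/21.
With the rebate, buyers effectively pay pb = ps − 19, where ps is the price sellers receive.
On the curves, pb = 1020 - 2.5q and ps = 49 + 0.125q; the wedge ps − pb = 19 gives 49 + 0.125q − (1020 - 2.5q) = 19, so q' = 2640/7.
Then pb = 1020 − 2.5·(2640/7) = 540/7 and ps = 49 + 0.125·(2640/7) = 673/7.
Buyers' price falls by p* − pb = 2000/21 − 540/7 = 380/21; sellers' price rises by ps − p* = 673/7 − 2000/21 = 19/21.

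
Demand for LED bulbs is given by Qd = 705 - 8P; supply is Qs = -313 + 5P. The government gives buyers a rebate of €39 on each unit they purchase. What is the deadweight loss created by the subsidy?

Pre-subsidy: 705 - 8P = -313 + 5P gives P* = 1018/13, Q* = 1021/13.
With the rebate, buyers effectively pay Pb = Ps − 39, where Ps is the price sellers receive.
Demand in terms of Ps becomes Qd = 705 − 8(Ps − 39) = 1017 - 8Ps. Setting this equal to supply: 1017 - 8Ps = -313 + 5Ps, so Ps = 1330/13.
Buyers pay Pb = 1330/13 − 39 = 823/13; Q' = -313 + 5·(1330/13) = 2581/13.
The subsidy expands output by 2581/13 − 1021/13 = 120 past the efficient level; on those units the gap between marginal cost and willingness to pay runs from 0 up to 39.
DWL = ½ × 39 × 120 = 2340.

Deadweight loss = €2340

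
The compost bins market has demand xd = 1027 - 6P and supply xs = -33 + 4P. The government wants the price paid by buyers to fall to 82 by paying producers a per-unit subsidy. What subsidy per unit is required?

Required subsidy s = 60 per unit

At a buyer price of 82, quantity demanded is 1027 − 6·82 = 535.
Sellers supply 535 only when they receive Ps with -33 + 4·Ps = 535, i.e. Ps = 142.
s = Ps − Pb = 142 − 82 = 60.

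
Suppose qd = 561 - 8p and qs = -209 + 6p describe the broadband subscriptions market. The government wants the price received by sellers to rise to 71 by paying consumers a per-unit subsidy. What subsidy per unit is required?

Required subsidy s = 28 per unit

At a seller price of 71, quantity supplied is -209 + 6·71 = 217.
Buyers absorb 217 only when they pay pb with 561 − 8·pb = 217, i.e. pb = 43.
s = ps − pb = 71 − 43 = 28.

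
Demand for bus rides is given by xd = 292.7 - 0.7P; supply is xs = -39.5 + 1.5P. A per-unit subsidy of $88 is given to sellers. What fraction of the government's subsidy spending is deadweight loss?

DWL / government spending = 21/229

Pre-subsidy: 292.7 - 0.7P = -39.5 + 1.5P gives P* = 151, x* = 187.
With the subsidy, sellers receive Ps = Pb + 88 for each unit, where Pb is the price buyers pay.
Supply in terms of Pb becomes xs = -39.5 + 1.5(Pb + 88) = 92.5 + 1.5Pb. Setting this equal to demand: 292.7 - 0.7Pb = 92.5 + 1.5Pb, so Pb = 91.
Sellers receive Ps = 91 + 88 = 179; x' = 292.7 − 0.7·91 = 229.
ΔCS = ½(187 + 229)(151 − 91) = 12480; ΔPS = ½(187 + 229)(179 − 151) = 5824.
Government spending = 88 × 229 = 20152.
DWL = ½ × 88 × (229 − 187) = 1848; fraction = 1848 / 20152 = 21/229.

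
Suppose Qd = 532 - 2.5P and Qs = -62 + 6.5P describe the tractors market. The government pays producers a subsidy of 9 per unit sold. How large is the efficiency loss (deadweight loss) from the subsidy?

Deadweight loss = 73.125

Pre-subsidy: 532 - 2.5P = -62 + 6.5P gives P* = 66, Q* = 367.
With the subsidy, sellers receive Ps = Pb + 9 for each unit, where Pb is the price buyers pay.
Supply in terms of Pb becomes Qs = -62 + 6.5(Pb + 9) = -3.5 + 6.5Pb. Setting this equal to demand: 532 - 2.5Pb = -3.5 + 6.5Pb, so Pb = 59.5.
Sellers receive Ps = 59.5 + 9 = 68.5; Q' = 532 − 2.5·59.5 = 383.25.
The subsidy expands output by 383.25 − 367 = 16.25 past the efficient level; on those units the gap between marginal cost and willingness to pay runs from 0 up to 9.
DWL = ½ × 9 × 16.25 = 73.125.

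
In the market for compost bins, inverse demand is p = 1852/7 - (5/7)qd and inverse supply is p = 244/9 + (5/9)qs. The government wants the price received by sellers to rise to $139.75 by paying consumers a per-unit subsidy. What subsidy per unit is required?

Required subsidy s = $20 per unit

At a seller price of 139.75, quantity supplied is -48.8 + 1.8·139.75 = 202.75.
Buyers absorb 202.75 only when they pay pb = 1852/7 − (5/7)·202.75 = 119.75.
s = ps − pb = 139.75 − 119.75 = 20.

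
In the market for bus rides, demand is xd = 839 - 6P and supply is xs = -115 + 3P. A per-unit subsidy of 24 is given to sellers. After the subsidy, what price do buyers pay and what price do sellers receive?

Pre-subsidy: 839 - 6P = -115 + 3P gives P* = 106, x* = 203.
With the subsidy, sellers receive Ps = Pb + 24 for each unit, where Pb is the price buyers pay.
Supply in terms of Pb becomes xs = -115 + 3(Pb + 24) = -43 + 3Pb. Setting this equal to demand: 839 - 6Pb = -43 + 3Pb, so Pb = 98.
Sellers receive Ps = 98 + 24 = 122; x' = 839 − 6·98 = 251.

Buyers pay 98; sellers receive 122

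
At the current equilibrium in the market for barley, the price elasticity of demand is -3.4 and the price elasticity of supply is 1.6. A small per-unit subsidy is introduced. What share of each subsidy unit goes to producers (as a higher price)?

Producer share = 0.68

For a small subsidy around the equilibrium, the benefit split depends on the relative slopes, which at a point are proportional to the elasticities.
Buyer share = εs/(εs + |εd|) = 1.6/(1.6 + 3.4) = 0.32; seller share = |εd|/(εs + |εd|) = 0.68.
So producers capture 0.68 of the subsidy.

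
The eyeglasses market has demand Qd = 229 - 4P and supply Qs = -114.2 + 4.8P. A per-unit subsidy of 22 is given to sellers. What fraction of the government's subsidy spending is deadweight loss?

DWL / government spending = 24/121

Pre-subsidy: 229 - 4P = -114.2 + 4.8P gives P* = 39, Q* = 73.
With the subsidy, sellers receive Ps = Pb + 22 for each unit, where Pb is the price buyers pay.
Supply in terms of Pb becomes Qs = -114.2 + 4.8(Pb + 22) = -8.6 + 4.8Pb. Setting this equal to demand: 229 - 4Pb = -8.6 + 4.8Pb, so Pb = 27.
Sellers receive Ps = 27 + 22 = 49; Q' = 229 − 4·27 = 121.
ΔCS = ½(73 + 121)(39 − 27) = 1164; ΔPS = ½(73 + 121)(49 − 39) = 970.
Government spending = 22 × 121 = 2662.
DWL = ½ × 22 × (121 − 73) = 528; fraction = 528 / 2662 = 24/121.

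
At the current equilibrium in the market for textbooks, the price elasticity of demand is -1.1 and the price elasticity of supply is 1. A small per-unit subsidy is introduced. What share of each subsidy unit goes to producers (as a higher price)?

Producer share = 11/21

For a small subsidy around the equilibrium, the benefit split depends on the relative slopes, which at a point are proportional to the elasticities.
Buyer share = εs/(εs + |εd|) = 1/(1 + 1.1) = 10/21; seller share = |εd|/(εs + |εd|) = 11/21.
So producers capture 11/21 of the subsidy.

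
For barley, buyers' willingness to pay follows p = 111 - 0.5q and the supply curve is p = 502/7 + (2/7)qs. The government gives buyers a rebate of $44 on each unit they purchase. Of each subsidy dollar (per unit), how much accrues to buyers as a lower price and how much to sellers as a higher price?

Buyers gain $28 per unit; sellers gain $16 per unit

Pre-subsidy: 111 - 0.5q = 502/7 + (2/7)q gives q* = 50 and p* = 86.
With the rebate, buyers effectively pay pb = ps − 44, where ps is the price sellers receive.
On the curves, pb = 111 - 0.5q and ps = 502/7 + (2/7)q; the wedge ps − pb = 44 gives 502/7 + (2/7)q − (111 - 0.5q) = 44, so q' = 106.
Then pb = 111 − 0.5·106 = 58 and ps = 502/7 + (2/7)·106 = 102.
Buyers' price falls by p* − pb = 86 − 58 = 28; sellers' price rises by ps − p* = 102 − 86 = 16.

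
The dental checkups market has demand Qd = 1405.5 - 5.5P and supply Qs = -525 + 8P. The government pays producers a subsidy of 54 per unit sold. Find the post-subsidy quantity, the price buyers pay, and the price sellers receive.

Q' = 795; buyers pay 111; sellers receive 165

Pre-subsidy: 1405.5 - 5.5P = -525 + 8P gives P* = 143, Q* = 619.
With the subsidy, sellers receive Ps = Pb + 54 for each unit, where Pb is the price buyers pay.
Supply in terms of Pb becomes Qs = -525 + 8(Pb + 54) = -93 + 8Pb. Setting this equal to demand: 1405.5 - 5.5Pb = -93 + 8Pb, so Pb = 111.
Sellers receive Ps = 111 + 54 = 165; Q' = 1405.5 − 5.5·111 = 795.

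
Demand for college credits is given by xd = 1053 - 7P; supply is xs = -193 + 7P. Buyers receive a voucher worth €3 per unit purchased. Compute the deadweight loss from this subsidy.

Deadweight loss = €15.75

Pre-subsidy: 1053 - 7P = -193 + 7P gives P* = 89, x* = 430.
With the rebate, buyers effectively pay Pb = Ps − 3, where Ps is the price sellers receive.
Demand in terms of Ps becomes xd = 1053 − 7(Ps − 3) = 1074 - 7Ps. Setting this equal to supply: 1074 - 7Ps = -193 + 7Ps, so Ps = 90.5.
Buyers pay Pb = 90.5 − 3 = 87.5; x' = -193 + 7·90.5 = 440.5.
The subsidy expands output by 440.5 − 430 = 10.5 past the efficient level; on those units the gap between marginal cost and willingness to pay runs from 0 up to 3.
DWL = ½ × 3 × 10.5 = 15.75.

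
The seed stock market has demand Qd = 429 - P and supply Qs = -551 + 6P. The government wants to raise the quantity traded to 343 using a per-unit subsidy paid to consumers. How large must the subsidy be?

Required subsidy s = 63 per unit

At Q = 343, invert demand for the buyer price: Pb = (429 − 343)/1 = 86; invert supply for the seller price: Ps = (343 − (-551))/6 = 149.
The subsidy must fill the gap: s = Ps − Pb = 149 − 86 = 63.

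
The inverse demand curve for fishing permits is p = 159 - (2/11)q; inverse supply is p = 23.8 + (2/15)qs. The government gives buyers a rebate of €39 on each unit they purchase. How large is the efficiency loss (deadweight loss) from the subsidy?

Deadweight loss = €2413.125

Pre-subsidy: 159 - (2/11)q = 23.8 + (2/15)q gives q* = 429 and p* = 81.
With the rebate, buyers effectively pay pb = ps − 39, where ps is the price sellers receive.
On the curves, pb = 159 - (2/11)q and ps = 23.8 + (2/15)q; the wedge ps − pb = 39 gives 23.8 + (2/15)q − (159 - (2/11)q) = 39, so q' = 552.75.
Then pb = 159 − (2/11)·552.75 = 58.5 and ps = 23.8 + (2/15)·552.75 = 97.5.
The subsidy expands output by 552.75 − 429 = 123.75 past the efficient level; on those units the gap between marginal cost and willingness to pay runs from 0 up to 39.
DWL = ½ × 39 × 123.75 = 2413.125.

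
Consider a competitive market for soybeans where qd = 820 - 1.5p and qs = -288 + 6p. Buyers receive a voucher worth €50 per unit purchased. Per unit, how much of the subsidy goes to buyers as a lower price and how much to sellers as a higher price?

Buyers gain €40 per unit; sellers gain €10 per unit

Pre-subsidy: 820 - 1.5p = -288 + 6p gives p* = 2216/15, q* = 598.4.
With the rebate, buyers effectively pay pb = ps − 50, where ps is the price sellers receive.
Demand in terms of ps becomes qd = 820 − 1.5(ps − 50) = 895 - 1.5ps. Setting this equal to supply: 895 - 1.5ps = -288 + 6ps, so ps = 2366/15.
Buyers pay pb = 2366/15 − 50 = 1616/15; q' = -288 + 6·(2366/15) = 658.4.
Buyers' price falls by p* − pb = 2216/15 − 1616/15 = 40; sellers' price rises by ps − p* = 2366/15 − 2216/15 = 10.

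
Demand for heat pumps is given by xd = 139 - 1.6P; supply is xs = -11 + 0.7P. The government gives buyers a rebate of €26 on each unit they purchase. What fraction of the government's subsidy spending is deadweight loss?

Pre-subsidy: 139 - 1.6P = -11 + 0.7P gives P* = 1500/23, x* = 797/23.
With the rebate, buyers effectively pay Pb = Ps − 26, where Ps is the price sellers receive.
Demand in terms of Ps becomes xd = 139 − 1.6(Ps − 26) = 180.6 - 1.6Ps. Setting this equal to supply: 180.6 - 1.6Ps = -11 + 0.7Ps, so Ps = 1916/23.
Buyers pay Pb = 1916/23 − 26 = 1318/23; x' = -11 + 0.7·(1916/23) = 5441/115.
ΔCS = ½(797/23 + 5441/115)(1500/23 − 1318/23) = 857766/2645; ΔPS = ½(797/23 + 5441/115)(1916/23 − 1500/23) = 1960608/2645.
Government spending = 26 × 5441/115 = 141466/115.
DWL = ½ × 26 × (5441/115 − 797/23) = 18928/115; fraction = (18928/115) / (141466/115) = 728/5441.

DWL / government spending = 728/5441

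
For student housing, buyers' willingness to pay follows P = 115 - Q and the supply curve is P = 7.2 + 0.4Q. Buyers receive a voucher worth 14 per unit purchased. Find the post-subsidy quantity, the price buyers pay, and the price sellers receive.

Pre-subsidy: 115 - Q = 7.2 + 0.4Q gives Q* = 77 and P* = 38.
With the rebate, buyers effectively pay Pb = Ps − 14, where Ps is the price sellers receive.
On the curves, Pb = 115 - Q and Ps = 7.2 + 0.4Q; the wedge Ps − Pb = 14 gives 7.2 + 0.4Q − (115 - Q) = 14, so Q' = 87.
Then Pb = 115 − 1·87 = 28 and Ps = 7.2 + 0.4·87 = 42.

Q' = 87; buyers pay 28; sellers receive 42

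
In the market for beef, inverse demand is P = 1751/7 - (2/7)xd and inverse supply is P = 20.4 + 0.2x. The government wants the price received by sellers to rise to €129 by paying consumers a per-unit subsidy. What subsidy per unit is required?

Required subsidy s = €34 per unit

At a seller price of 129, quantity supplied is -102 + 5·129 = 543.
Buyers absorb 543 only when they pay Pb = 1751/7 − (2/7)·543 = 95.
s = Ps − Pb = 129 − 95 = 34.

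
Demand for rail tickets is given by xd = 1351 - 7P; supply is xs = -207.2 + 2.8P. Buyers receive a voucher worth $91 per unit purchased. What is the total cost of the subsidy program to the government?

Government cost = $38220

Pre-subsidy: 1351 - 7P = -207.2 + 2.8P gives P* = 159, x* = 238.
With the rebate, buyers effectively pay Pb = Ps − 91, where Ps is the price sellers receive.
Demand in terms of Ps becomes xd = 1351 − 7(Ps − 91) = 1988 - 7Ps. Setting this equal to supply: 1988 - 7Ps = -207.2 + 2.8Ps, so Ps = 224.
Buyers pay Pb = 224 − 91 = 133; x' = -207.2 + 2.8·224 = 420.
Government outlay = subsidy × quantity = 91 × 420 = 38220.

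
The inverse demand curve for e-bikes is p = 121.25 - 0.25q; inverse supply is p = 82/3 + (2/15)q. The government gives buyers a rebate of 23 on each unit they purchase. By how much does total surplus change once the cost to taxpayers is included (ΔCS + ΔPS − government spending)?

Pre-subsidy: 121.25 - 0.25q = 82/3 + (2/15)q gives q* = 245 and p* = 60.
With the rebate, buyers effectively pay pb = ps − 23, where ps is the price sellers receive.
On the curves, pb = 121.25 - 0.25q and ps = 82/3 + (2/15)q; the wedge ps − pb = 23 gives 82/3 + (2/15)q − (121.25 - 0.25q) = 23, so q' = 305.
Then pb = 121.25 − 0.25·305 = 45 and ps = 82/3 + (2/15)·305 = 68.
ΔCS = ½(245 + 305)(60 − 45) = 4125; ΔPS = ½(245 + 305)(68 − 60) = 2200.
Government spending = 23 × 305 = 7015.
Net change = 4125 + 2200 − 7015 = -690. The loss equals the DWL triangle ½·23·60.

Net change in total surplus = -690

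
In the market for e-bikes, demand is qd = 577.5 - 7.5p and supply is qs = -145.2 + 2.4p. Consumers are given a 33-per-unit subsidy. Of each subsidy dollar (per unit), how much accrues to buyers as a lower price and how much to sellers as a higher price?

Pre-subsidy: 577.5 - 7.5p = -145.2 + 2.4p gives p* = 73, q* = 30.
With the rebate, buyers effectively pay pb = ps − 33, where ps is the price sellers receive.
Demand in terms of ps becomes qd = 577.5 − 7.5(ps − 33) = 825 - 7.5ps. Setting this equal to supply: 825 - 7.5ps = -145.2 + 2.4ps, so ps = 98.
Buyers pay pb = 98 − 33 = 65; q' = -145.2 + 2.4·98 = 90.
Buyers' price falls by p* − pb = 73 − 65 = 8; sellers' price rises by ps − p* = 98 − 73 = 25.

Buyers gain 8 per unit; sellers gain 25 per unit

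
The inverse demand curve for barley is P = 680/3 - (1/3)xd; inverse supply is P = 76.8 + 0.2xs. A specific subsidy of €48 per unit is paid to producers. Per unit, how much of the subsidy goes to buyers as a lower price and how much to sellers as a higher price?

Pre-subsidy: 680/3 - (1/3)x = 76.8 + 0.2x gives x* = 281 and P* = 133.
With the subsidy, sellers receive Ps = Pb + 48 for each unit, where Pb is the price buyers pay.
On the curves, Pb = 680/3 - (1/3)x and Ps = 76.8 + 0.2x; the wedge Ps − Pb = 48 gives 76.8 + 0.2x − (680/3 - (1/3)x) = 48, so x' = 371.
Then Pb = 680/3 − (1/3)·371 = 103 and Ps = 76.8 + 0.2·371 = 151.
Buyers' price falls by P* − Pb = 133 − 103 = 30; sellers' price rises by Ps − P* = 151 − 133 = 18.

Buyers gain €30 per unit; sellers gain €18 per unit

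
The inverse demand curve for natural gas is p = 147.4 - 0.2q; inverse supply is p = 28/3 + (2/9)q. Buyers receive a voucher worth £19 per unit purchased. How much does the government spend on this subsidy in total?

Pre-subsidy: 147.4 - 0.2q = 28/3 + (2/9)q gives q* = 327 and p* = 82.
With the rebate, buyers effectively pay pb = ps − 19, where ps is the price sellers receive.
On the curves, pb = 147.4 - 0.2q and ps = 28/3 + (2/9)q; the wedge ps − pb = 19 gives 28/3 + (2/9)q − (147.4 - 0.2q) = 19, so q' = 372.
Then pb = 147.4 − 0.2·372 = 73 and ps = 28/3 + (2/9)·372 = 92.
Government outlay = subsidy × quantity = 19 × 372 = 7068.

Government cost = £7068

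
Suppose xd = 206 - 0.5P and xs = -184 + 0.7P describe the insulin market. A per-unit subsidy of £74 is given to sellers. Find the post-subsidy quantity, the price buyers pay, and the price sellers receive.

x' = 781/12; buyers pay 1691/6; sellers receive 2135/6

Pre-subsidy: 206 - 0.5P = -184 + 0.7P gives P* = 325, x* = 43.5.
With the subsidy, sellers receive Ps = Pb + 74 for each unit, where Pb is the price buyers pay.
Supply in terms of Pb becomes xs = -184 + 0.7(Pb + 74) = -132.2 + 0.7Pb. Setting this equal to demand: 206 - 0.5Pb = -132.2 + 0.7Pb, so Pb = 1691/6.
Sellers receive Ps = 1691/6 + 74 = 2135/6; x' = 206 − 0.5·(1691/6) = 781/12.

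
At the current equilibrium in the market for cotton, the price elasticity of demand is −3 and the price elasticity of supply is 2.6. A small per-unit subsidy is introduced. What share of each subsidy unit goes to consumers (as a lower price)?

For a small subsidy around the equilibrium, the benefit split depends on the relative slopes, which at a point are proportional to the elasticities.
Buyer share = εs/(εs + |εd|) = 2.6/(2.6 + 3) = 13/28; seller share = |εd|/(εs + |εd|) = 15/28.

Consumer share = 13/28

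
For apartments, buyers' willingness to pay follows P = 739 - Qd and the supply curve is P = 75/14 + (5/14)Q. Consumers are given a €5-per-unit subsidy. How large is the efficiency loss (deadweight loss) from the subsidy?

Deadweight loss = 175/19

Pre-subsidy: 739 - Q = 75/14 + (5/14)Q gives Q* = 10271/19 and P* = 3770/19.
With the rebate, buyers effectively pay Pb = Ps − 5, where Ps is the price sellers receive.
On the curves, Pb = 739 - Q and Ps = 75/14 + (5/14)Q; the wedge Ps − Pb = 5 gives 75/14 + (5/14)Q − (739 - Q) = 5, so Q' = 10341/19.
Then Pb = 739 − 1·(10341/19) = 3700/19 and Ps = 75/14 + (5/14)·(10341/19) = 3795/19.
The subsidy expands output by 10341/19 − 10271/19 = 70/19 past the efficient level; on those units the gap between marginal cost and willingness to pay runs from 0 up to 5.
DWL = ½ × 5 × 70/19 = 175/19.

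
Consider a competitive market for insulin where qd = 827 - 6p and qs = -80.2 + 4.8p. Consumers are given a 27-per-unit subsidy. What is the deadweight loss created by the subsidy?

Deadweight loss = 972

Pre-subsidy: 827 - 6p = -80.2 + 4.8p gives p* = 84, q* = 323.
With the rebate, buyers effectively pay pb = ps − 27, where ps is the price sellers receive.
Demand in terms of ps becomes qd = 827 − 6(ps − 27) = 989 - 6ps. Setting this equal to supply: 989 - 6ps = -80.2 + 4.8ps, so ps = 99.
Buyers pay pb = 99 − 27 = 72; q' = -80.2 + 4.8·99 = 395.
The subsidy expands output by 395 − 323 = 72 past the efficient level; on those units the gap between marginal cost and willingness to pay runs from 0 up to 27.
DWL = ½ × 27 × 72 = 972.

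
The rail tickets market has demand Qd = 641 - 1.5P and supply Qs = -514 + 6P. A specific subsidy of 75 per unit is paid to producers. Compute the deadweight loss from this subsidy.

Deadweight loss = 3375

Pre-subsidy: 641 - 1.5P = -514 + 6P gives P* = 154, Q* = 410.
With the subsidy, sellers receive Ps = Pb + 75 for each unit, where Pb is the price buyers pay.
Supply in terms of Pb becomes Qs = -514 + 6(Pb + 75) = -64 + 6Pb. Setting this equal to demand: 641 - 1.5Pb = -64 + 6Pb, so Pb = 94.
Sellers receive Ps = 94 + 75 = 169; Q' = 641 − 1.5·94 = 500.
The subsidy expands output by 500 − 410 = 90 past the efficient level; on those units the gap between marginal cost and willingness to pay runs from 0 up to 75.
DWL = ½ × 75 × 90 = 3375.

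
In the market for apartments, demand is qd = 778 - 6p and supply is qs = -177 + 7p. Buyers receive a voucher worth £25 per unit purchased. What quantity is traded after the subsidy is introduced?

Pre-subsidy: 778 - 6p = -177 + 7p gives p* = 955/13, q* = 4384/13.
With the rebate, buyers effectively pay pb = ps − 25, where ps is the price sellers receive.
Demand in terms of ps becomes qd = 778 − 6(ps − 25) = 928 - 6ps. Setting this equal to supply: 928 - 6ps = -177 + 7ps, so ps = 85.
Buyers pay pb = 85 − 25 = 60; q' = -177 + 7·85 = 418.

q' = 418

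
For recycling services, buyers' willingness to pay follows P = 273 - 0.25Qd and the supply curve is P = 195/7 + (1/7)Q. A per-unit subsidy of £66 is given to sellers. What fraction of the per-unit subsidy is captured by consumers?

Pre-subsidy: 273 - 0.25Q = 195/7 + (1/7)Q gives Q* = 624 and P* = 117.
With the subsidy, sellers receive Ps = Pb + 66 for each unit, where Pb is the price buyers pay.
On the curves, Pb = 273 - 0.25Q and Ps = 195/7 + (1/7)Q; the wedge Ps − Pb = 66 gives 195/7 + (1/7)Q − (273 - 0.25Q) = 66, so Q' = 792.
Then Pb = 273 − 0.25·792 = 75 and Ps = 195/7 + (1/7)·792 = 141.
Buyers' price falls by P* − Pb = 117 − 75 = 42; sellers' price rises by Ps − P* = 141 − 117 = 24.
So consumers capture 42/66 = 7/11 of each unit of subsidy.

Consumer share = 7/11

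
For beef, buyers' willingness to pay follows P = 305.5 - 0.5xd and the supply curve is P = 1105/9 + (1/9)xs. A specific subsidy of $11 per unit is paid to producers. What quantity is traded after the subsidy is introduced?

x' = 317

Pre-subsidy: 305.5 - 0.5x = 1105/9 + (1/9)x gives x* = 299 and P* = 156.
With the subsidy, sellers receive Ps = Pb + 11 for each unit, where Pb is the price buyers pay.
On the curves, Pb = 305.5 - 0.5x and Ps = 1105/9 + (1/9)x; the wedge Ps − Pb = 11 gives 1105/9 + (1/9)x − (305.5 - 0.5x) = 11, so x' = 317.
Then Pb = 305.5 − 0.5·317 = 147 and Ps = 1105/9 + (1/9)·317 = 158.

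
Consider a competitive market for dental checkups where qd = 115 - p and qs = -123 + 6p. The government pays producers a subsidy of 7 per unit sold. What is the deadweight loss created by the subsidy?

Deadweight loss = 21

Pre-subsidy: 115 - p = -123 + 6p gives p* = 34, q* = 81.
With the subsidy, sellers receive ps = pb + 7 for each unit, where pb is the price buyers pay.
Supply in terms of pb becomes qs = -123 + 6(pb + 7) = -81 + 6pb. Setting this equal to demand: 115 - pb = -81 + 6pb, so pb = 28.
Sellers receive ps = 28 + 7 = 35; q' = 115 − 1·28 = 87.
The subsidy expands output by 87 − 81 = 6 past the efficient level; on those units the gap between marginal cost and willingness to pay runs from 0 up to 7.
DWL = ½ × 7 × 6 = 21.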